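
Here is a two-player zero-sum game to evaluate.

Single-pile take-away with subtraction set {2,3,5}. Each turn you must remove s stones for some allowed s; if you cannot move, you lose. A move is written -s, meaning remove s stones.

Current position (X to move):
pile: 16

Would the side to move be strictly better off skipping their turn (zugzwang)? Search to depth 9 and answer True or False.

ply 1, X at 16 | -2=+1→14*; -3=-1→13; -5=-1→11
ply 2, O at 14 | -2=-1→12*; -3=-1→11; -5=-1→9
ply 3, X at 12 | -2=-1→10; -3=-1→9; -5=+1→7*
ply 4, O at 7 | -2=-1→5*; -3=-1→4; -5=-1→2
ply 5, X at 5 | -2=-1→3; -3=-1→2; -5=+1→0*
ply 6: 0 is terminal -1 (O); from 16 depth 9
if X skipped the turn, O would face:
~ ply 1, O at 16 | -2=+1→14*; -3=-1→13; -5=-1→11
~ ply 2, X at 14 | -2=-1→12*; -3=-1→11; -5=-1→9
~ ply 3, O at 12 | -2=-1→10; -3=-1→9; -5=+1→7*
~ ply 4, X at 7 | -2=-1→5*; -3=-1→4; -5=-1→2
~ ply 5, O at 5 | -2=-1→3; -3=-1→2; -5=+1→0*
~ ply 6: 0 is terminal -1 (X); from 16 depth 9
compare (X): move=+1 vs pass=-1

zugzwang(16, X) = False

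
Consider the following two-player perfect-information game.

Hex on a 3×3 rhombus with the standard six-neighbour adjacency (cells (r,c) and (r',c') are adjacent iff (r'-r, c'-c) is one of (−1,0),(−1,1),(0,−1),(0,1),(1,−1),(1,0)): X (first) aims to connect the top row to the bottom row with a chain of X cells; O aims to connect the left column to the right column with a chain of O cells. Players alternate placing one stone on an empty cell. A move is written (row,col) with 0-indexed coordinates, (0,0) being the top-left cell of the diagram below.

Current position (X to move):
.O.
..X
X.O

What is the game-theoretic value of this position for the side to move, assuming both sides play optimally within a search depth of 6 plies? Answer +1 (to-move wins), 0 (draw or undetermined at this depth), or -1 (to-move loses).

ply 1, X at .O./..X/X.O | (0,0)=+1→XO./..X/X.O*; (0,2)=+1→.OX/..X/X.O; (1,0)=+1→.O./X.X/X.O; (1,1)=-1→.O./.XX/X.O; (2,1)=-1→.O./..X/XXO
ply 2, O at XO./..X/X.O | (0,2)=-1→XOO/..X/X.O*; (1,0)=-1→XO./O.X/X.O; (1,1)=-1→XO./.OX/X.O; (2,1)=-1→XO./..X/XOO
ply 3, X at XOO/..X/X.O | (1,0)=+1→XOO/X.X/X.O*; (1,1)=-1→XOO/.XX/X.O; (2,1)=-1→XOO/..X/XXO
ply 4: XOO/X.X/X.O is terminal -1 (O); from .O./..X/X.O depth 6

value(.O./..X/X.O, X) = +1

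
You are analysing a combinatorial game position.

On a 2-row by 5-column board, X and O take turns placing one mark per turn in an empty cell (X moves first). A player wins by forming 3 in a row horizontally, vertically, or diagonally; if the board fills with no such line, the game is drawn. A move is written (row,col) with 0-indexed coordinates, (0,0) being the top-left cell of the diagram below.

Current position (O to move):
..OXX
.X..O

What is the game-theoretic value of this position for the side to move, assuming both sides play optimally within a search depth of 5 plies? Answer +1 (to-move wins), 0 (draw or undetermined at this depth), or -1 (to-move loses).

value(..OXX/.X..O, O) = 0

ply 1, O at ..OXX/.X..O | (0,0)=+0→O.OXX/.X..O*; (0,1)=+0→.OOXX/.X..O; (1,0)=+0→..OXX/OX..O; (1,2)=+0→..OXX/.XO.O; (1,3)=+0→..OXX/.X.OO
ply 2, X at O.OXX/.X..O | (0,1)=+0→OXOXX/.X..O*; (1,0)=-1→O.OXX/XX..O; (1,2)=-1→O.OXX/.XX.O; (1,3)=-1→O.OXX/.X.XO
ply 3, O at OXOXX/.X..O | (1,0)=+0→OXOXX/OX..O*; (1,2)=+0→OXOXX/.XO.O; (1,3)=+0→OXOXX/.X.OO
ply 4, X at OXOXX/OX..O | (1,2)=+0→OXOXX/OXX.O*; (1,3)=+0→OXOXX/OX.XO
ply 5, O at OXOXX/OXX.O | (1,3)=+0→OXOXX/OXXOO*
ply 6: OXOXX/OXXOO is terminal +0 (X); from ..OXX/.X..O depth 5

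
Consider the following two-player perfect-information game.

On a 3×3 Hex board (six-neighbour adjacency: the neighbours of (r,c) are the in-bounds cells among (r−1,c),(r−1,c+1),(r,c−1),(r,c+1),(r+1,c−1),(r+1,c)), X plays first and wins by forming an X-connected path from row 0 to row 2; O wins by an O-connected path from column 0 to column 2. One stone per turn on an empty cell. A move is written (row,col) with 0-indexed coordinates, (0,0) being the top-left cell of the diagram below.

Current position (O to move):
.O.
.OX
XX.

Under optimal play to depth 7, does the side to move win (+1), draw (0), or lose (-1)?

value(.O./.OX/XX., O) = +1

p1 O@[.O./.OX/XX.]: (0,0)[OO./.OX/XX.]-1 (0,2)[.OO/.OX/XX.]+1* (1,0)[.O./OOX/XX.]-1 (2,2)[.O./.OX/XXO]-1
p2 X@[.OO/.OX/XX.]: (0,0)[XOO/.OX/XX.]-1* (1,0)[.OO/XOX/XX.]-1 (2,2)[.OO/.OX/XXX]-1
p3 O@[XOO/.OX/XX.]: (1,0)[XOO/OOX/XX.]+1* (2,2)[XOO/.OX/XXO]-1
p4 X@[XOO/OOX/XX.] terminal -1; root [.O./.OX/XX.] d7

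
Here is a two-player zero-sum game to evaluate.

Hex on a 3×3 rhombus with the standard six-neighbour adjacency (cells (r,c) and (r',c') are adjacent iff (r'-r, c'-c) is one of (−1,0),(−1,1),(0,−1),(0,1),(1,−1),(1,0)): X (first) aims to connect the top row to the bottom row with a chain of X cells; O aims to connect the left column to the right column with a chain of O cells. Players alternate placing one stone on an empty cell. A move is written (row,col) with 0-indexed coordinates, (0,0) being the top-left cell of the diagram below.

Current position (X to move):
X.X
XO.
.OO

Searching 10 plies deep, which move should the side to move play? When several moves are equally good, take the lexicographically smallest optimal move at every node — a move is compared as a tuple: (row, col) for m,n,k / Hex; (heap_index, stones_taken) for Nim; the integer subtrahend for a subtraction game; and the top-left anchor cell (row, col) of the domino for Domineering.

p1 X@[X.X/XO./.OO]: (0,1)[XXX/XO./.OO]-1 (1,2)[X.X/XOX/.OO]-1 (2,0)[X.X/XO./XOO]+1*
p2 O@[X.X/XO./XOO] terminal -1; root [X.X/XO./.OO] d10

X's best at [X.X/XO./.OO]: (2,0)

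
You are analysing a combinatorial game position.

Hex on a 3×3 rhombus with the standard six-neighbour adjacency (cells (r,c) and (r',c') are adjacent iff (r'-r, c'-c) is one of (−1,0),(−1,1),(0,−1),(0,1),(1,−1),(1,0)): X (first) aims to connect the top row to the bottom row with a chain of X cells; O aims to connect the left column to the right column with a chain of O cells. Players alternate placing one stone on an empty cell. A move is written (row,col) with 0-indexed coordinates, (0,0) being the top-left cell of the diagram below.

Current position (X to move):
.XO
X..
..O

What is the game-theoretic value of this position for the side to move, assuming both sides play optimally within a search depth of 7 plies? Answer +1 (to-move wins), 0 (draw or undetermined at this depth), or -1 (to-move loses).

ply 1, X at .XO/X../..O | (0,0)=-1→XXO/X../..O; (1,1)=+1→.XO/XX./..O*; (1,2)=-1→.XO/X.X/..O; (2,0)=+1→.XO/X../X.O; (2,1)=+1→.XO/X../.XO
ply 2, O at .XO/XX./..O | (0,0)=-1→OXO/XX./..O*; (1,2)=-1→.XO/XXO/..O; (2,0)=-1→.XO/XX./O.O; (2,1)=-1→.XO/XX./.OO
ply 3, X at OXO/XX./..O | (1,2)=+1→OXO/XXX/..O*; (2,0)=+1→OXO/XX./X.O; (2,1)=+1→OXO/XX./.XO
ply 4, O at OXO/XXX/..O | (2,0)=-1→OXO/XXX/O.O*; (2,1)=-1→OXO/XXX/.OO
ply 5, X at OXO/XXX/O.O | (2,1)=+1→OXO/XXX/OXO*
ply 6: OXO/XXX/OXO is terminal -1 (O); from .XO/X../..O depth 7

value(.XO/X../..O, X) = +1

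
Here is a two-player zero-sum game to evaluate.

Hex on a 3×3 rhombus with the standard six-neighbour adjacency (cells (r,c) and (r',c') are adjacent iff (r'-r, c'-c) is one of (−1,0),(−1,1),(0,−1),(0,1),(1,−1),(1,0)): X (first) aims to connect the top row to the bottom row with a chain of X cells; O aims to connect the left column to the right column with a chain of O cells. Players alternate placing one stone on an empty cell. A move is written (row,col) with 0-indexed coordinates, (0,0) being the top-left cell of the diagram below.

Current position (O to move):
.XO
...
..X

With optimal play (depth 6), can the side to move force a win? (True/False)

[.XO/.../..X] O move#1: (0,0):-1/OXO/.../..X, (1,0):-1/.XO/O../..X, (1,1):+1/.XO/.O./..X*, (1,2):-1/.XO/..O/..X, (2,0):-1/.XO/.../O.X, (2,1):-1/.XO/.../.OX
[.XO/.O./..X] X move#2: (0,0):-1/XXO/.O./..X*, (1,0):-1/.XO/XO./..X, (1,2):-1/.XO/.OX/..X, (2,0):-1/.XO/.O./X.X, (2,1):-1/.XO/.O./.XX
[XXO/.O./..X] O move#3: (1,0):+1/XXO/OO./..X*, (1,2):+1/XXO/.OO/..X, (2,0):+1/XXO/.O./O.X, (2,1):+1/XXO/.O./.OX
[XXO/OO./..X] end (terminal -1, X#4); searched .XO/.../..X to 6

O winning at [.XO/.../..X]: True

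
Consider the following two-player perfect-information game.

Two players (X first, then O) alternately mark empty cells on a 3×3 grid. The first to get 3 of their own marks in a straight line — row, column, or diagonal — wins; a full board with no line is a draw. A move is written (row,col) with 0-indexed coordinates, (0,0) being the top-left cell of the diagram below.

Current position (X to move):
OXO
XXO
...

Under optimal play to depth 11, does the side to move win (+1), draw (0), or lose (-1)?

p1 X@[OXO/XXO/...]: (2,0)[OXO/XXO/X..]-1 (2,1)[OXO/XXO/.X.]+1* (2,2)[OXO/XXO/..X]+0
p2 O@[OXO/XXO/.X.] terminal -1; root [OXO/XXO/...] d11

value(OXO/XXO/..., X) = +1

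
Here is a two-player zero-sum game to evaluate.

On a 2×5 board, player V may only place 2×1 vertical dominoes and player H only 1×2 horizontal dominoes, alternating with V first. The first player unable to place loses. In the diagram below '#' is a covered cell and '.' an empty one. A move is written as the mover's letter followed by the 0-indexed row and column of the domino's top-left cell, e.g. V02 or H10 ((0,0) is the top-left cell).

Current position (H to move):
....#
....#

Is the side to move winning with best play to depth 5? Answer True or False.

H winning at [....#/....#]: True

[....#/....#] H move#1: H00:-1/##..#/....#, H01:+1/.##.#/....#*, H02:-1/..###/....#, H10:-1/....#/##..#, H11:+1/....#/.##.#, H12:-1/....#/..###
[.##.#/....#] V move#2: V00:-1/###.#/#...#*, V03:-1/.####/...##
[###.#/#...#] H move#3: H11:-1/###.#/###.#, H12:+1/###.#/#.###*
[###.#/#.###] end (terminal -1, V#4); searched ....#/....# to 5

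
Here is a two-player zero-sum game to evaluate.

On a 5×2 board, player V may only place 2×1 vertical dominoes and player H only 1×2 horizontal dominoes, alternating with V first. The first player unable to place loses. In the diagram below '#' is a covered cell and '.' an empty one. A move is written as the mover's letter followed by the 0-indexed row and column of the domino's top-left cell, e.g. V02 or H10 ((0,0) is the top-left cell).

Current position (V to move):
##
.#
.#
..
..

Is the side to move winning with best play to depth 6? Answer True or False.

V winning at [##/.#/.#/../..]: True

[##/.#/.#/../..] V move#1: V10:-1/##/##/##/../.., V20:-1/##/.#/##/#./.., V30:+1/##/.#/.#/#./#.*, V31:+1/##/.#/.#/.#/.#
[##/.#/.#/#./#.] end (terminal -1, H#2); searched ##/.#/.#/../.. to 6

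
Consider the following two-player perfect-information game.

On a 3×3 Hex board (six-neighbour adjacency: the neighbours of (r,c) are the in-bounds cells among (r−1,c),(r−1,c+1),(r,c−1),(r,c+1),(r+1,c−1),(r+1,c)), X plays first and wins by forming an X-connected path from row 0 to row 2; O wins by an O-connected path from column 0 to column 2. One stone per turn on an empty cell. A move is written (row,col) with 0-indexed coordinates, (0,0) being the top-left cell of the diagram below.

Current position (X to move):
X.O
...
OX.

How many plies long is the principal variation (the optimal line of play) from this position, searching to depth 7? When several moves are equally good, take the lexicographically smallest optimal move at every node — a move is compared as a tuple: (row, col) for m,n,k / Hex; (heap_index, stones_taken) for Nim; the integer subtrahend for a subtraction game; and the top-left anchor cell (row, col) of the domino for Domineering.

p1 X@[X.O/.../OX.]: (0,1)[XXO/.../OX.]-1 (1,0)[X.O/X../OX.]-1 (1,1)[X.O/.X./OX.]+1* (1,2)[X.O/..X/OX.]-1 (2,2)[X.O/.../OXX]-1
p2 O@[X.O/.X./OX.]: (0,1)[XOO/.X./OX.]-1* (1,0)[X.O/OX./OX.]-1 (1,2)[X.O/.XO/OX.]-1 (2,2)[X.O/.X./OXO]-1
p3 X@[XOO/.X./OX.]: (1,0)[XOO/XX./OX.]+1* (1,2)[XOO/.XX/OX.]-1 (2,2)[XOO/.X./OXX]-1
p4 O@[XOO/XX./OX.] terminal -1; root [X.O/.../OX.] d7

PV length from [X.O/.../OX.]: 3 plies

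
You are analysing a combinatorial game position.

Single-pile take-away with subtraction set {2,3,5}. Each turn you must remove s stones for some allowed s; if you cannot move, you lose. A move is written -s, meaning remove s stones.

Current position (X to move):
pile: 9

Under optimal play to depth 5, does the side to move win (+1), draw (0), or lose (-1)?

[9] X move#1: -2:+1/7*, -3:-1/6, -5:-1/4
[7] O move#2: -2:-1/5*, -3:-1/4, -5:-1/2
[5] X move#3: -2:-1/3, -3:-1/2, -5:+1/0*
[0] end (terminal -1, O#4); searched 9 to 5

value(9, X) = +1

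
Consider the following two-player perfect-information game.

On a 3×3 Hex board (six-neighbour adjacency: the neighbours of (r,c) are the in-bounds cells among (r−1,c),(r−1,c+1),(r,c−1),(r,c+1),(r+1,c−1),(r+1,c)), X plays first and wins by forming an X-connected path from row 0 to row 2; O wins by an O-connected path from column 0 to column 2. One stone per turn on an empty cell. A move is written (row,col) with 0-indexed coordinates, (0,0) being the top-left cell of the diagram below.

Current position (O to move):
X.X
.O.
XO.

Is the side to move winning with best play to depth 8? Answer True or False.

O winning at [X.X/.O./XO.]: True

ply 1, O at X.X/.O./XO. | (0,1)=-1→XOX/.O./XO.; (1,0)=+1→X.X/OO./XO.*; (1,2)=-1→X.X/.OO/XO.; (2,2)=-1→X.X/.O./XOO
ply 2, X at X.X/OO./XO. | (0,1)=-1→XXX/OO./XO.*; (1,2)=-1→X.X/OOX/XO.; (2,2)=-1→X.X/OO./XOX
ply 3, O at XXX/OO./XO. | (1,2)=+1→XXX/OOO/XO.*; (2,2)=+1→XXX/OO./XOO
ply 4: XXX/OOO/XO. is terminal -1 (X); from X.X/.O./XO. depth 8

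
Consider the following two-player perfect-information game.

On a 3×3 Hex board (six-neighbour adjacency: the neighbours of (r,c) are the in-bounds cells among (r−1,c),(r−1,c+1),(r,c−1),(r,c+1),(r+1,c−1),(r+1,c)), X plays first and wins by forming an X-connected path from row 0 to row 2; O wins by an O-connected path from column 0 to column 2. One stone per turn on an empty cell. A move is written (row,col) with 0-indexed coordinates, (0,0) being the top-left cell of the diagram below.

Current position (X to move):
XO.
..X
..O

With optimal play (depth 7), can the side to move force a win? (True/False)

X winning at [XO./..X/..O]: True

p1 X@[XO./..X/..O]: (0,2)[XOX/..X/..O]+1* (1,0)[XO./X.X/..O]+1 (1,1)[XO./.XX/..O]+1 (2,0)[XO./..X/X.O]+1 (2,1)[XO./..X/.XO]+1
p2 O@[XOX/..X/..O]: (1,0)[XOX/O.X/..O]-1* (1,1)[XOX/.OX/..O]-1 (2,0)[XOX/..X/O.O]-1 (2,1)[XOX/..X/.OO]-1
p3 X@[XOX/O.X/..O]: (1,1)[XOX/OXX/..O]+1* (2,0)[XOX/O.X/X.O]+1 (2,1)[XOX/O.X/.XO]+1
p4 O@[XOX/OXX/..O]: (2,0)[XOX/OXX/O.O]-1* (2,1)[XOX/OXX/.OO]-1
p5 X@[XOX/OXX/O.O]: (2,1)[XOX/OXX/OXO]+1*
p6 O@[XOX/OXX/OXO] terminal -1; root [XO./..X/..O] d7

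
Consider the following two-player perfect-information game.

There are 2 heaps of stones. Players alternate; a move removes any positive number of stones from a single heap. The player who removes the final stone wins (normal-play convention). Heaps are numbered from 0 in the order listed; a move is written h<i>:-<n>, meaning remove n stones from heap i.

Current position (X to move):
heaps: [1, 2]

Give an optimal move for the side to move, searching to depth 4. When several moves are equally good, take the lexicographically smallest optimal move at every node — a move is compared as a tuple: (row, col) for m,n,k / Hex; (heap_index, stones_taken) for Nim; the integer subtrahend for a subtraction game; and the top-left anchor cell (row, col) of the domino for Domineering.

ply 1, X at (1,2) | h0:-1=-1→(0,2); h1:-1=+1→(1,1)*; h1:-2=-1→(1,0)
ply 2, O at (1,1) | h0:-1=-1→(0,1)*; h1:-1=-1→(1,0)
ply 3, X at (0,1) | h1:-1=+1→(0,0)*
ply 4: (0,0) is terminal -1 (O); from (1,2) depth 4

X's best at [(1,2)]: h1:-1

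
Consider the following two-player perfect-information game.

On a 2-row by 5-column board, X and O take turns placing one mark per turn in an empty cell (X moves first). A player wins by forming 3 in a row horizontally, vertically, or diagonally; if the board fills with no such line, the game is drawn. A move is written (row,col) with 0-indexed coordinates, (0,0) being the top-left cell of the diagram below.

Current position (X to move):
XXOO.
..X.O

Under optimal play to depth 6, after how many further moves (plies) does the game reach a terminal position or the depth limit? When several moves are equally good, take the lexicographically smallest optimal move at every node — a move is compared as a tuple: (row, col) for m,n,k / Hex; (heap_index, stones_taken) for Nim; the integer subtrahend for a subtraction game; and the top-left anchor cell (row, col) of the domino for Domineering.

PV length from [XXOO./..X.O]: 4 plies

ply 1, X at XXOO./..X.O | (0,4)=+0→XXOOX/..X.O*; (1,0)=-1→XXOO./X.X.O; (1,1)=-1→XXOO./.XX.O; (1,3)=-1→XXOO./..XXO
ply 2, O at XXOOX/..X.O | (1,0)=+0→XXOOX/O.X.O*; (1,1)=+0→XXOOX/.OX.O; (1,3)=+0→XXOOX/..XOO
ply 3, X at XXOOX/O.X.O | (1,1)=+0→XXOOX/OXX.O*; (1,3)=+0→XXOOX/O.XXO
ply 4, O at XXOOX/OXX.O | (1,3)=+0→XXOOX/OXXOO*
ply 5: XXOOX/OXXOO is terminal +0 (X); from XXOO./..X.O depth 6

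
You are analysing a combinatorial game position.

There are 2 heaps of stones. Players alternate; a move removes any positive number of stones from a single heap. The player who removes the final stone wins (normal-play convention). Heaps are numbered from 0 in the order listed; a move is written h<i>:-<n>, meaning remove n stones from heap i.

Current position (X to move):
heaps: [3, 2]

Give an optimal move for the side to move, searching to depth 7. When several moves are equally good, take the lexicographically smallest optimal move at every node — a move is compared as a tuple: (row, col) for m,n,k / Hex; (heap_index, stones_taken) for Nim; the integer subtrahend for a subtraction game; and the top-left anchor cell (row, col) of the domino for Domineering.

X's best at [(3,2)]: h0:-1

[(3,2)] X move#1: h0:-1:+1/(2,2)*, h0:-2:-1/(1,2), h0:-3:-1/(0,2), h1:-1:-1/(3,1), h1:-2:-1/(3,0)
[(2,2)] O move#2: h0:-1:-1/(1,2)*, h0:-2:-1/(0,2), h1:-1:-1/(2,1), h1:-2:-1/(2,0)
[(1,2)] X move#3: h0:-1:-1/(0,2), h1:-1:+1/(1,1)*, h1:-2:-1/(1,0)
[(1,1)] O move#4: h0:-1:-1/(0,1)*, h1:-1:-1/(1,0)
[(0,1)] X move#5: h1:-1:+1/(0,0)*
[(0,0)] end (terminal -1, O#6); searched (3,2) to 7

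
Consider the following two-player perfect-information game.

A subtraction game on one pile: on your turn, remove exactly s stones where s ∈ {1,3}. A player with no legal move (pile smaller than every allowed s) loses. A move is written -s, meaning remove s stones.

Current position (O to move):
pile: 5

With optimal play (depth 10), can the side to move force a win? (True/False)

[5] O move#1: -1:+1/4*, -3:+1/2
[4] X move#2: -1:-1/3*, -3:-1/1
[3] O move#3: -1:+1/2*, -3:+1/0
[2] X move#4: -1:-1/1*
[1] O move#5: -1:+1/0*
[0] end (terminal -1, X#6); searched 5 to 10

O winning at [5]: True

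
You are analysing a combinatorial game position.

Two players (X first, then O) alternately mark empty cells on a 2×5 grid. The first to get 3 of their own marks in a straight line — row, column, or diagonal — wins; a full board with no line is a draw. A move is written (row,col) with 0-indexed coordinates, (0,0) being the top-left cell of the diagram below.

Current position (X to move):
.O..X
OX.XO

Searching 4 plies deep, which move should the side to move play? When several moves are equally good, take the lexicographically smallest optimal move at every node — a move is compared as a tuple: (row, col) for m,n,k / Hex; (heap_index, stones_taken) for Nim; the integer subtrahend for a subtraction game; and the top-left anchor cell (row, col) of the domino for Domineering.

ply 1, X at .O..X/OX.XO | (0,0)=+0→XO..X/OX.XO; (0,2)=+1→.OX.X/OX.XO*; (0,3)=+1→.O.XX/OX.XO; (1,2)=+1→.O..X/OXXXO
ply 2, O at .OX.X/OX.XO | (0,0)=-1→OOX.X/OX.XO*; (0,3)=-1→.OXOX/OX.XO; (1,2)=-1→.OX.X/OXOXO
ply 3, X at OOX.X/OX.XO | (0,3)=+1→OOXXX/OX.XO*; (1,2)=+1→OOX.X/OXXXO
ply 4: OOXXX/OX.XO is terminal -1 (O); from .O..X/OX.XO depth 4

X's best at [.O..X/OX.XO]: (0,2)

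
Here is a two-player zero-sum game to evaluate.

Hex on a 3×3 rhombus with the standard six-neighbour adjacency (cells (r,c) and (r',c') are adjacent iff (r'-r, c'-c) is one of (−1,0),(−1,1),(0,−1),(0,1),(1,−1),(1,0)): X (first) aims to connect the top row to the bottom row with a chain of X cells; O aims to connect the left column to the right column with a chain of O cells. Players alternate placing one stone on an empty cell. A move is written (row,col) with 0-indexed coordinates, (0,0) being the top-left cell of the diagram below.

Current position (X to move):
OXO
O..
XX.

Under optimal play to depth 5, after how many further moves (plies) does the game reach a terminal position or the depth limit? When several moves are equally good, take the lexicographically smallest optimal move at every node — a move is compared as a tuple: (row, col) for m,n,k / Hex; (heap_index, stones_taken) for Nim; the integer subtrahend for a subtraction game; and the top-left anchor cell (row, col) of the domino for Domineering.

PV length from [OXO/O../XX.]: 1 ply

p1 X@[OXO/O../XX.]: (1,1)[OXO/OX./XX.]+1* (1,2)[OXO/O.X/XX.]-1 (2,2)[OXO/O../XXX]-1
p2 O@[OXO/OX./XX.] terminal -1; root [OXO/O../XX.] d5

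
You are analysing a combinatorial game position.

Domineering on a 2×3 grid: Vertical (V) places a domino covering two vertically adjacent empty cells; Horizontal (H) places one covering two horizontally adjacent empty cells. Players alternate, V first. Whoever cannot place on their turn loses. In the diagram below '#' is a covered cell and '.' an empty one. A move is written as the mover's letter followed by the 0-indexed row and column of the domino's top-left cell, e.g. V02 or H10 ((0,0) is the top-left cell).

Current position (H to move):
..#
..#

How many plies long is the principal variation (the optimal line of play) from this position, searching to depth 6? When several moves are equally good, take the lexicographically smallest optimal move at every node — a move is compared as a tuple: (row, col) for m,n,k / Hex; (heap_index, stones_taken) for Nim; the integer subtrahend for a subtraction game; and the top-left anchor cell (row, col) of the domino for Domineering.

[..#/..#] H move#1: H00:+1/###/..#*, H10:+1/..#/###
[###/..#] end (terminal -1, V#2); searched ..#/..# to 6

PV length from [..#/..#]: 1 ply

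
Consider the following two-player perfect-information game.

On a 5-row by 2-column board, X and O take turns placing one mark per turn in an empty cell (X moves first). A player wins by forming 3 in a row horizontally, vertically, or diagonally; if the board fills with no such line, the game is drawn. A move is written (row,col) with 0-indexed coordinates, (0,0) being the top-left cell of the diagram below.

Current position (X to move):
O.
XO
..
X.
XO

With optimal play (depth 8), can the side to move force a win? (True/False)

ply 1, X at O./XO/../X./XO | (0,1)=+0→OX/XO/../X./XO; (2,0)=+1→O./XO/X./X./XO*; (2,1)=+0→O./XO/.X/X./XO; (3,1)=+0→O./XO/../XX/XO
ply 2: O./XO/X./X./XO is terminal -1 (O); from O./XO/../X./XO depth 8

X winning at [O./XO/../X./XO]: True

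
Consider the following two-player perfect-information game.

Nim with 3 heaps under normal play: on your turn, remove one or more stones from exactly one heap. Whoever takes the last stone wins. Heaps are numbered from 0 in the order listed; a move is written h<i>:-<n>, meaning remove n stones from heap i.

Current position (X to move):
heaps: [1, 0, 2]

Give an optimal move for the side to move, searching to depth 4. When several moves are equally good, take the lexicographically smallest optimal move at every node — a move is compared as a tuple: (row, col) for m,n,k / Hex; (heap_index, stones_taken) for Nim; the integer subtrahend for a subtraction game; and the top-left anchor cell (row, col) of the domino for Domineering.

X's best at [(1,0,2)]: h2:-1

ply 1, X at (1,0,2) | h0:-1=-1→(0,0,2); h2:-1=+1→(1,0,1)*; h2:-2=-1→(1,0,0)
ply 2, O at (1,0,1) | h0:-1=-1→(0,0,1)*; h2:-1=-1→(1,0,0)
ply 3, X at (0,0,1) | h2:-1=+1→(0,0,0)*
ply 4: (0,0,0) is terminal -1 (O); from (1,0,2) depth 4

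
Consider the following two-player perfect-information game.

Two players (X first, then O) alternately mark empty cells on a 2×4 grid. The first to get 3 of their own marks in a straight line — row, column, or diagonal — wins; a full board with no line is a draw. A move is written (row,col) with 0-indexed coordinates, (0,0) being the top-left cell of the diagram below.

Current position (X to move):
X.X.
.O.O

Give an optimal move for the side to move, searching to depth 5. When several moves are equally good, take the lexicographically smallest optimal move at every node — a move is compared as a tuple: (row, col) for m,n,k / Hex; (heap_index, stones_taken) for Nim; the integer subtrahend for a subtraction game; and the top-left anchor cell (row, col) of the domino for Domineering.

X's best at [X.X./.O.O]: (0,1)

[X.X./.O.O] X move#1: (0,1):+1/XXX./.O.O*, (0,3):-1/X.XX/.O.O, (1,0):-1/X.X./XO.O, (1,2):+0/X.X./.OXO
[XXX./.O.O] end (terminal -1, O#2); searched X.X./.O.O to 5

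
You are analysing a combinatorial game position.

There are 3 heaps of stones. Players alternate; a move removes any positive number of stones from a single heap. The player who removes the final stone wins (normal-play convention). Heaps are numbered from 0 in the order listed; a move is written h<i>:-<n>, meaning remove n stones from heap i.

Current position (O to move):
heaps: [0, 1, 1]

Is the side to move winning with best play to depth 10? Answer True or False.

p1 O@[(0,1,1)]: h1:-1[(0,0,1)]-1* h2:-1[(0,1,0)]-1
p2 X@[(0,0,1)]: h2:-1[(0,0,0)]+1*
p3 O@[(0,0,0)] terminal -1; root [(0,1,1)] d10

O winning at [(0,1,1)]: False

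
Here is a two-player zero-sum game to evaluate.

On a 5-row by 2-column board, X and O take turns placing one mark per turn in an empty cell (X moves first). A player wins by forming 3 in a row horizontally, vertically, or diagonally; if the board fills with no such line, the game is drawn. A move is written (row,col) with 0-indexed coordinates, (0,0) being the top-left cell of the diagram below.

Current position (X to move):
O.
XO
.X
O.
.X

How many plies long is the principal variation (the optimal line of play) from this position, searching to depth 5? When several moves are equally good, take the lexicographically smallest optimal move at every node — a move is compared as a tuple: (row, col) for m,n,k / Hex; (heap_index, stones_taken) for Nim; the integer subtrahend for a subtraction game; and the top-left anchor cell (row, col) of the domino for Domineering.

p1 X@[O./XO/.X/O./.X]: (0,1)[OX/XO/.X/O./.X]+0 (2,0)[O./XO/XX/O./.X]+0 (3,1)[O./XO/.X/OX/.X]+1* (4,0)[O./XO/.X/O./XX]+0
p2 O@[O./XO/.X/OX/.X] terminal -1; root [O./XO/.X/O./.X] d5

PV length from [O./XO/.X/O./.X]: 1 ply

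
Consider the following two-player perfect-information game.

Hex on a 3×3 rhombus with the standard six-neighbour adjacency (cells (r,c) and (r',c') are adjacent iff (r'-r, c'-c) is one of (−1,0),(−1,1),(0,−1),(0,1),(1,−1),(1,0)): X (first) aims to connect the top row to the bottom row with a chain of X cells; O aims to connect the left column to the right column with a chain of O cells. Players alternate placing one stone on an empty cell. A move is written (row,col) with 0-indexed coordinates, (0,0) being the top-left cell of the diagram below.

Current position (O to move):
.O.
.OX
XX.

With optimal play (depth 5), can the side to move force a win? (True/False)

ply 1, O at .O./.OX/XX. | (0,0)=-1→OO./.OX/XX.; (0,2)=+1→.OO/.OX/XX.*; (1,0)=-1→.O./OOX/XX.; (2,2)=-1→.O./.OX/XXO
ply 2, X at .OO/.OX/XX. | (0,0)=-1→XOO/.OX/XX.*; (1,0)=-1→.OO/XOX/XX.; (2,2)=-1→.OO/.OX/XXX
ply 3, O at XOO/.OX/XX. | (1,0)=+1→XOO/OOX/XX.*; (2,2)=-1→XOO/.OX/XXO
ply 4: XOO/OOX/XX. is terminal -1 (X); from .O./.OX/XX. depth 5

O winning at [.O./.OX/XX.]: True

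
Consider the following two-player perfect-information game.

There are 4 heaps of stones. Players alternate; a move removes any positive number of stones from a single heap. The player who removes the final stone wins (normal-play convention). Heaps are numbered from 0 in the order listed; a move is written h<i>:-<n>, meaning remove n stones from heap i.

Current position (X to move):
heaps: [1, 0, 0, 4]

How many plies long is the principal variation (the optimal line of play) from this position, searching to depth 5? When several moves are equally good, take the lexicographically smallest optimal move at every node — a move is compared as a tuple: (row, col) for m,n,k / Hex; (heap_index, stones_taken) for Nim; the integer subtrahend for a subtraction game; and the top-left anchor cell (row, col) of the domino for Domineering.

PV length from [(1,0,0,4)]: 3 plies

[(1,0,0,4)] X move#1: h0:-1:-1/(0,0,0,4), h3:-1:-1/(1,0,0,3), h3:-2:-1/(1,0,0,2), h3:-3:+1/(1,0,0,1)*, h3:-4:-1/(1,0,0,0)
[(1,0,0,1)] O move#2: h0:-1:-1/(0,0,0,1)*, h3:-1:-1/(1,0,0,0)
[(0,0,0,1)] X move#3: h3:-1:+1/(0,0,0,0)*
[(0,0,0,0)] end (terminal -1, O#4); searched (1,0,0,4) to 5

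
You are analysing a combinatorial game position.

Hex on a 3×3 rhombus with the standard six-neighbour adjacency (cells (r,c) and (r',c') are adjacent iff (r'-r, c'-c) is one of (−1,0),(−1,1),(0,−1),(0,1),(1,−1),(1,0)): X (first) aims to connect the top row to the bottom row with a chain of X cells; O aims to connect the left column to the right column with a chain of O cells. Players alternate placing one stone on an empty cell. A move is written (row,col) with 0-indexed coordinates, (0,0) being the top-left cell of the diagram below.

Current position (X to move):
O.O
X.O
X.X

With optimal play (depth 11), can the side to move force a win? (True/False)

X winning at [O.O/X.O/X.X]: True

[O.O/X.O/X.X] X move#1: (0,1):+1/OXO/X.O/X.X*, (1,1):-1/O.O/XXO/X.X, (2,1):-1/O.O/X.O/XXX
[OXO/X.O/X.X] end (terminal -1, O#2); searched O.O/X.O/X.X to 11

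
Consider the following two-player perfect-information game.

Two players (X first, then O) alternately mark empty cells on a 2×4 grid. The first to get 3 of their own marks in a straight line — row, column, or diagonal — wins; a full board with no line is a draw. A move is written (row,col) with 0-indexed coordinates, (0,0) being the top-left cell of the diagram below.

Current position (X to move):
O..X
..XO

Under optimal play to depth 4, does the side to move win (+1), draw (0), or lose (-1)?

p1 X@[O..X/..XO]: (0,1)[OX.X/..XO]+0* (0,2)[O.XX/..XO]+0 (1,0)[O..X/X.XO]+0 (1,1)[O..X/.XXO]+0
p2 O@[OX.X/..XO]: (0,2)[OXOX/..XO]+0* (1,0)[OX.X/O.XO]-1 (1,1)[OX.X/.OXO]-1
p3 X@[OXOX/..XO]: (1,0)[OXOX/X.XO]+0* (1,1)[OXOX/.XXO]+0
p4 O@[OXOX/X.XO]: (1,1)[OXOX/XOXO]+0*
p5 X@[OXOX/XOXO] terminal +0; root [O..X/..XO] d4

value(O..X/..XO, X) = 0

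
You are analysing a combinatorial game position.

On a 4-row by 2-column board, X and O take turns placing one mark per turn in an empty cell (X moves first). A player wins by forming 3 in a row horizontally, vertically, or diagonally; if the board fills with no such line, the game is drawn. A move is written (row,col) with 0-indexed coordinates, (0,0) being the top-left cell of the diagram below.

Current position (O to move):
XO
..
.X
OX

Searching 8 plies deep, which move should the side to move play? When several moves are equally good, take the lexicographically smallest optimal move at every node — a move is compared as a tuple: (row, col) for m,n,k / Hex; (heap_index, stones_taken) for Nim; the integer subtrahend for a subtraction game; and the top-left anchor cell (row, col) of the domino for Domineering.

ply 1, O at XO/../.X/OX | (1,0)=-1→XO/O./.X/OX; (1,1)=+0→XO/.O/.X/OX*; (2,0)=-1→XO/../OX/OX
ply 2, X at XO/.O/.X/OX | (1,0)=+0→XO/XO/.X/OX*; (2,0)=+0→XO/.O/XX/OX
ply 3, O at XO/XO/.X/OX | (2,0)=+0→XO/XO/OX/OX*
ply 4: XO/XO/OX/OX is terminal +0 (X); from XO/../.X/OX depth 8

O's best at [XO/../.X/OX]: (1,1)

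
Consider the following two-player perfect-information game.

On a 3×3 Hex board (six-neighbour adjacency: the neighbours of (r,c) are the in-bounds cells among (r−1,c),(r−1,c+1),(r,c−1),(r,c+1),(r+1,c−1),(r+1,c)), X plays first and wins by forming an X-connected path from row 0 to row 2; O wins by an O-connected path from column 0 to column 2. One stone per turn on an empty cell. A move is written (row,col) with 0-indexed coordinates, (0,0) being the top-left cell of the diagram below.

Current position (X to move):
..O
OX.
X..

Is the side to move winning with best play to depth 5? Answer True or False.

[..O/OX./X..] X move#1: (0,0):-1/X.O/OX./X.., (0,1):+1/.XO/OX./X..*, (1,2):-1/..O/OXX/X.., (2,1):-1/..O/OX./XX., (2,2):-1/..O/OX./X.X
[.XO/OX./X..] end (terminal -1, O#2); searched ..O/OX./X.. to 5

X winning at [..O/OX./X..]: True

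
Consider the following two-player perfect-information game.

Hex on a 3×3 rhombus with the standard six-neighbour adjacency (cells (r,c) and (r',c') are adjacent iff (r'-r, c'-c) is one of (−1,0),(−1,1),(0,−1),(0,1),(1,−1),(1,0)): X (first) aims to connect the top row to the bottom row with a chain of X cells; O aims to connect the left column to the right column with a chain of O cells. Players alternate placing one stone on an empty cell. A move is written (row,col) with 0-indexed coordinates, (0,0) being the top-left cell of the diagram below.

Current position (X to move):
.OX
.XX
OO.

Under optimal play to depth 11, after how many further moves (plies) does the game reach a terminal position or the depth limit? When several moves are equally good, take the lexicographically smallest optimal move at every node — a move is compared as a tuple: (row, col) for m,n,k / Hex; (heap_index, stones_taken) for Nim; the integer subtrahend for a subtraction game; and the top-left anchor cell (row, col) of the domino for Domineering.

p1 X@[.OX/.XX/OO.]: (0,0)[XOX/.XX/OO.]-1 (1,0)[.OX/XXX/OO.]-1 (2,2)[.OX/.XX/OOX]+1*
p2 O@[.OX/.XX/OOX] terminal -1; root [.OX/.XX/OO.] d11

PV length from [.OX/.XX/OO.]: 1 ply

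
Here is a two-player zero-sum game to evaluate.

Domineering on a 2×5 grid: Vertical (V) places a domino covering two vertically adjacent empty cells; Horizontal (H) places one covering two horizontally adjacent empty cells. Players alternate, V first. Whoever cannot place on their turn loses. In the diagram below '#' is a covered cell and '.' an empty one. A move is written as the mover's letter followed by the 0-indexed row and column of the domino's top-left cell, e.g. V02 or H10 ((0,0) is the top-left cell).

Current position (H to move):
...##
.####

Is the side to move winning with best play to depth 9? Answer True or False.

ply 1, H at ...##/.#### | H00=+1→##.##/.####*; H01=-1→.####/.####
ply 2: ##.##/.#### is terminal -1 (V); from ...##/.#### depth 9

H winning at [...##/.####]: True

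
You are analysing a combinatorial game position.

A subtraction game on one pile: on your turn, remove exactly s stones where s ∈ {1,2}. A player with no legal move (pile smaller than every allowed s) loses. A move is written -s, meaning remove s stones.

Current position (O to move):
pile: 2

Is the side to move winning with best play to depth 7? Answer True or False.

O winning at [2]: True

p1 O@[2]: -1[1]-1 -2[0]+1*
p2 X@[0] terminal -1; root [2] d7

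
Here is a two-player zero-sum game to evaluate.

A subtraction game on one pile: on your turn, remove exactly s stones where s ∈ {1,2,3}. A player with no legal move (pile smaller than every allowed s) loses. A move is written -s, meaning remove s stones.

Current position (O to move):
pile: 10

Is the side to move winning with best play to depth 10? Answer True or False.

O winning at [10]: True

ply 1, O at 10 | -1=-1→9; -2=+1→8*; -3=-1→7
ply 2, X at 8 | -1=-1→7*; -2=-1→6; -3=-1→5
ply 3, O at 7 | -1=-1→6; -2=-1→5; -3=+1→4*
ply 4, X at 4 | -1=-1→3*; -2=-1→2; -3=-1→1
ply 5, O at 3 | -1=-1→2; -2=-1→1; -3=+1→0*
ply 6: 0 is terminal -1 (X); from 10 depth 10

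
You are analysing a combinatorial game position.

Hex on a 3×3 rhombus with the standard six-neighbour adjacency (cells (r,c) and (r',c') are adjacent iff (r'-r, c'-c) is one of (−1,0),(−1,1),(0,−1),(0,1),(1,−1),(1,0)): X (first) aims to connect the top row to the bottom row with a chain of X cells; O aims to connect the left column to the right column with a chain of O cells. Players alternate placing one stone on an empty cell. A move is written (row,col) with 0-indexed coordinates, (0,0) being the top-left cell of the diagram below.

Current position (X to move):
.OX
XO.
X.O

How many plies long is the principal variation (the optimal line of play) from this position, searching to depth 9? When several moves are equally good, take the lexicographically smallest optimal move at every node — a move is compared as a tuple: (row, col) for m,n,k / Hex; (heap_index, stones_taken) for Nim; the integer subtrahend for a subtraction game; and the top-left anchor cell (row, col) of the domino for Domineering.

p1 X@[.OX/XO./X.O]: (0,0)[XOX/XO./X.O]+1* (1,2)[.OX/XOX/X.O]+1 (2,1)[.OX/XO./XXO]+1
p2 O@[XOX/XO./X.O] terminal -1; root [.OX/XO./X.O] d9

PV length from [.OX/XO./X.O]: 1 ply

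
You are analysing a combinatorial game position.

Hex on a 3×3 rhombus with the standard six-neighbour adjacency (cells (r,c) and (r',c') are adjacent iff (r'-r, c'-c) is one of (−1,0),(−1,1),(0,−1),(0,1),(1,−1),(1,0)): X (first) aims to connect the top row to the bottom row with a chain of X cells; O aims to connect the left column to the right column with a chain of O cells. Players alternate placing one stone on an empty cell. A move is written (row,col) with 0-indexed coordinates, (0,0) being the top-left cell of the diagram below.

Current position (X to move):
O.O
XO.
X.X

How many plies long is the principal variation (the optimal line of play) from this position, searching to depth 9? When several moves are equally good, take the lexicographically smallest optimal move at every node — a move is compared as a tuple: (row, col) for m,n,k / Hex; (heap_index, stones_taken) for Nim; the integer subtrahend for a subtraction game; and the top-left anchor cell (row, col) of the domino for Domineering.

PV length from [O.O/XO./X.X]: 1 ply

[O.O/XO./X.X] X move#1: (0,1):+1/OXO/XO./X.X*, (1,2):-1/O.O/XOX/X.X, (2,1):-1/O.O/XO./XXX
[OXO/XO./X.X] end (terminal -1, O#2); searched O.O/XO./X.X to 9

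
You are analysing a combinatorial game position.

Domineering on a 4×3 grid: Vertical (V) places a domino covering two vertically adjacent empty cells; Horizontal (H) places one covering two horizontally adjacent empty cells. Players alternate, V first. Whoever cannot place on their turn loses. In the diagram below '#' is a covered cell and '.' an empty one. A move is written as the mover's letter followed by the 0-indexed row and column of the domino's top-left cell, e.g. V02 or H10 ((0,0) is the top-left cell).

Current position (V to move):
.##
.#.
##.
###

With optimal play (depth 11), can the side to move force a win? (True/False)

[.##/.#./##./###] V move#1: V00:+1/###/##./##./###*, V12:+1/.##/.##/###/###
[###/##./##./###] end (terminal -1, H#2); searched .##/.#./##./### to 11

V winning at [.##/.#./##./###]: True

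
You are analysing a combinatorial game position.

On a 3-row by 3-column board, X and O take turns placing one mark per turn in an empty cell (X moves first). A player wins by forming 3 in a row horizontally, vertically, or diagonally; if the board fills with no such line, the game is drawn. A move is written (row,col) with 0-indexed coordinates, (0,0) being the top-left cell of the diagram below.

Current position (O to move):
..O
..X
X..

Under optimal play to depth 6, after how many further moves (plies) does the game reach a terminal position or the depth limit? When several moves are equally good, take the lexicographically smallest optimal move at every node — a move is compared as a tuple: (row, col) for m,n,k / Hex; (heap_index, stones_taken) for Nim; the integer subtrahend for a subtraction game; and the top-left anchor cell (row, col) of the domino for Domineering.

p1 O@[..O/..X/X..]: (0,0)[O.O/..X/X..]+0* (0,1)[.OO/..X/X..]-1 (1,0)[..O/O.X/X..]+0 (1,1)[..O/.OX/X..]+0 (2,1)[..O/..X/XO.]-1 (2,2)[..O/..X/X.O]-1
p2 X@[O.O/..X/X..]: (0,1)[OXO/..X/X..]+0* (1,0)[O.O/X.X/X..]-1 (1,1)[O.O/.XX/X..]-1 (2,1)[O.O/..X/XX.]-1 (2,2)[O.O/..X/X.X]-1
p3 O@[OXO/..X/X..]: (1,0)[OXO/O.X/X..]-1 (1,1)[OXO/.OX/X..]+0* (2,1)[OXO/..X/XO.]+0 (2,2)[OXO/..X/X.O]-1
p4 X@[OXO/.OX/X..]: (1,0)[OXO/XOX/X..]-1 (2,1)[OXO/.OX/XX.]-1 (2,2)[OXO/.OX/X.X]+0*
p5 O@[OXO/.OX/X.X]: (1,0)[OXO/OOX/X.X]-1 (2,1)[OXO/.OX/XOX]+0*
p6 X@[OXO/.OX/XOX]: (1,0)[OXO/XOX/XOX]+0*
p7 O@[OXO/XOX/XOX] terminal +0; root [..O/..X/X..] d6

PV length from [..O/..X/X..]: 6 plies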